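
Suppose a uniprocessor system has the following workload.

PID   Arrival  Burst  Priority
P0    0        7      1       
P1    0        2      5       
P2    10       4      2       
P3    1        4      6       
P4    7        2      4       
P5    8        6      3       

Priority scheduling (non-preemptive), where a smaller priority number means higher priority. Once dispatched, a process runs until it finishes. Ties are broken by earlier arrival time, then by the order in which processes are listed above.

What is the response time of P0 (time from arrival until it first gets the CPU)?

0

Gantt: | P0 0-7 | P4 7-9 | P5 9-15 | P2 15-19 | P1 19-21 | P3 21-25 |
Completion: P0=7  P1=21  P2=19  P3=25  P4=9  P5=15
Response(P0) = first start − arrival = 0 − 0 = 0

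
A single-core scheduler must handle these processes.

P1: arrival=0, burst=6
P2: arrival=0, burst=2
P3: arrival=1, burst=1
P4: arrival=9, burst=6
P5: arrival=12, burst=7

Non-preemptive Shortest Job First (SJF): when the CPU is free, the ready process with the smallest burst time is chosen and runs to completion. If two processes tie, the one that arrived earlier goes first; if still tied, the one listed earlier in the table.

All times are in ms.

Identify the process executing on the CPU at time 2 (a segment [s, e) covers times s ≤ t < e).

P3

Timeline: | P2 0-2 | P3 2-3 | P1 3-9 | P4 9-15 | P5 15-22 |
Completion: P1=9  P2=2  P3=3  P4=15  P5=22
Turnaround (C−A): P1=9  P2=2  P3=2  P4=6  P5=10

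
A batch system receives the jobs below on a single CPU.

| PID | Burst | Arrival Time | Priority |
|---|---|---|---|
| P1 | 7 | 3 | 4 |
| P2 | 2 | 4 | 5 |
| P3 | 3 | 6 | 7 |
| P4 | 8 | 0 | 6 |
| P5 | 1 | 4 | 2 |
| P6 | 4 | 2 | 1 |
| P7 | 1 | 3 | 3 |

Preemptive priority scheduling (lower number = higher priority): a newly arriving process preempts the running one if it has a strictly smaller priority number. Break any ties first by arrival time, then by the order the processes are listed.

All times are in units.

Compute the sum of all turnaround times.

Schedule: | P4 0-2 | P6 2-6 | P5 6-7 | P7 7-8 | P1 8-15 | P2 15-17 | P4 17-23 | P3 23-26 |
Completion: P1=15  P2=17  P3=26  P4=23  P5=7  P6=6  P7=8
Turnaround (C−A): P1=12  P2=13  P3=20  P4=23  P5=3  P6=4  P7=5
Turnaround = completion − arrival: P1=12, P2=13, P3=20, P4=23, P5=3, P6=4, P7=5
Total turnaround = 12 + 13 + 20 + 23 + 3 + 4 + 5 = 80

80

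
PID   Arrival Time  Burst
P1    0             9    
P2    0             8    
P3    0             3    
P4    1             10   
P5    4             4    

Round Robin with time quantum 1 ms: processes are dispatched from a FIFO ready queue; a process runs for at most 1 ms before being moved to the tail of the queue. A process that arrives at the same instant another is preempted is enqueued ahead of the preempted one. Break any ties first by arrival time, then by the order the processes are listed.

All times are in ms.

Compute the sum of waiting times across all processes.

Gantt: | P1 0-1 | P2 1-2 | P3 2-3 | P4 3-4 | P1 4-5 | P2 5-6 | P3 6-7 | P5 7-8 | P4 8-9 | P1 9-10 | P2 10-11 | P3 11-12 | P5 12-13 | P4 13-14 | P1 14-15 | P2 15-16 | P5 16-17 | P4 17-18 | P1 18-19 | P2 19-20 | P5 20-21 | P4 21-22 | P1 22-23 | P2 23-24 | P4 24-25 | P1 25-26 | P2 26-27 | P4 27-28 | P1 28-29 | P2 29-30 | P4 30-31 | P1 31-32 | P4 32-34 |
Completion: P1=32  P2=30  P3=12  P4=34  P5=21
Turnaround (C−A): P1=32  P2=30  P3=12  P4=33  P5=17
Waiting = turnaround − burst: P1=23, P2=22, P3=9, P4=23, P5=13
Total waiting = 23 + 22 + 9 + 23 + 13 = 90

90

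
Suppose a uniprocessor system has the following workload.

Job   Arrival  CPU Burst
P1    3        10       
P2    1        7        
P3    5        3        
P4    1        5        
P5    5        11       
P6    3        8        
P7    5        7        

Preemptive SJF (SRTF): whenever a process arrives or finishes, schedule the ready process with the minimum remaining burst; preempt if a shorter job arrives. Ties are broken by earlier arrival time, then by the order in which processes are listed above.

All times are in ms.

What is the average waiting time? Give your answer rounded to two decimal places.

Timeline: | idle 0-1 | P4 1-6 | P3 6-9 | P2 9-16 | P7 16-23 | P6 23-31 | P1 31-41 | P5 41-52 |
Completion: P1=41  P2=16  P3=9  P4=6  P5=52  P6=31  P7=23
Waiting times: P1=28, P2=8, P3=1, P4=0, P5=36, P6=20, P7=11
Average waiting = (28+8+1+0+36+20+11) / 7 = 104/7 = 14.86

14.86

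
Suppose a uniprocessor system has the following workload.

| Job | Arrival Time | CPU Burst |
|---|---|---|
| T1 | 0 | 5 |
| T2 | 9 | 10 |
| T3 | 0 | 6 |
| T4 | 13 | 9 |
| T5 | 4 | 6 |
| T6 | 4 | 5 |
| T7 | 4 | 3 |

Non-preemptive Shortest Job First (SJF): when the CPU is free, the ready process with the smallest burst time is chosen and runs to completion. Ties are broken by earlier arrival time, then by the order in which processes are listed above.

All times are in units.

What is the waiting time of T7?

Schedule: | T1 0-5 | T7 5-8 | T6 8-13 | T3 13-19 | T5 19-25 | T4 25-34 | T2 34-44 |
Completion: T1=5  T2=44  T3=19  T4=34  T5=25  T6=13  T7=8
Turnaround (C−A): T1=5  T2=35  T3=19  T4=21  T5=21  T6=9  T7=4
Waiting(T7) = turnaround − burst = 4 − 3 = 1

1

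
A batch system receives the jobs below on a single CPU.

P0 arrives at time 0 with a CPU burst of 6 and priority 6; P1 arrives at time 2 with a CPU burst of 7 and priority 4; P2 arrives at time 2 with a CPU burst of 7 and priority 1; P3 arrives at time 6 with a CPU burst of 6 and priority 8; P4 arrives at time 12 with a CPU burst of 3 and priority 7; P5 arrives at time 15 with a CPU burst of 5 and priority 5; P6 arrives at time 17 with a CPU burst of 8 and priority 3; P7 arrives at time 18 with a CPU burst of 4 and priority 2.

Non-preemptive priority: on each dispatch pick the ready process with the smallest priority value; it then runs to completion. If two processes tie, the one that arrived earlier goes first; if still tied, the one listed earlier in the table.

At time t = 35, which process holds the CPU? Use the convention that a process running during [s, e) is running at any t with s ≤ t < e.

P5

Timeline: | P0 0-6 | P2 6-13 | P1 13-20 | P7 20-24 | P6 24-32 | P5 32-37 | P4 37-40 | P3 40-46 |
Completion: P0=6  P1=20  P2=13  P3=46  P4=40  P5=37  P6=32  P7=24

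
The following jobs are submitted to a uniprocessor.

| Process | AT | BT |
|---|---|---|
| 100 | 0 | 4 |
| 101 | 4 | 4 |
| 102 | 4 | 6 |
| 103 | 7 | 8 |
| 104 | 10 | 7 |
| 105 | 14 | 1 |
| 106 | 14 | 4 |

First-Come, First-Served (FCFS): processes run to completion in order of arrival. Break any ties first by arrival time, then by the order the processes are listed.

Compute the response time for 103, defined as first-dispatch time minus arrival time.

Timeline: | 100 0-4 | 101 4-8 | 102 8-14 | 103 14-22 | 104 22-29 | 105 29-30 | 106 30-34 |
Completion: 100=4  101=8  102=14  103=22  104=29  105=30  106=34
Turnaround (C−A): 100=4  101=4  102=10  103=15  104=19  105=16  106=20
Response(103) = first start − arrival = 14 − 7 = 7

7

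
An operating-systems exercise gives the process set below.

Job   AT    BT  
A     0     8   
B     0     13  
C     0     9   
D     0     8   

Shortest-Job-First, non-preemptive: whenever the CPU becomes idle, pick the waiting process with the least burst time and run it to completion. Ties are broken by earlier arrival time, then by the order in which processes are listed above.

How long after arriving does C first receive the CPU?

16

Schedule: | A 0-8 | D 8-16 | C 16-25 | B 25-38 |
Completion: A=8  B=38  C=25  D=16
Turnaround (C−A): A=8  B=38  C=25  D=16
Response(C) = first start − arrival = 16 − 0 = 16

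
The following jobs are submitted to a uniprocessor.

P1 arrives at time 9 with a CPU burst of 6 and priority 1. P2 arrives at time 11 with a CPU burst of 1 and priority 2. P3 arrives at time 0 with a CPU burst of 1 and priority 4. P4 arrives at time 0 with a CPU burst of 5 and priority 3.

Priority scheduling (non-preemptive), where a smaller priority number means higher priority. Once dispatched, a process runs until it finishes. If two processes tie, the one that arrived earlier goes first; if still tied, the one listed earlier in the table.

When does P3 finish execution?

Timeline: | P4 0-5 | P3 5-6 | idle 6-9 | P1 9-15 | P2 15-16 |
Completion: P1=15  P2=16  P3=6  P4=5
Turnaround (C−A): P1=6  P2=5  P3=6  P4=5

6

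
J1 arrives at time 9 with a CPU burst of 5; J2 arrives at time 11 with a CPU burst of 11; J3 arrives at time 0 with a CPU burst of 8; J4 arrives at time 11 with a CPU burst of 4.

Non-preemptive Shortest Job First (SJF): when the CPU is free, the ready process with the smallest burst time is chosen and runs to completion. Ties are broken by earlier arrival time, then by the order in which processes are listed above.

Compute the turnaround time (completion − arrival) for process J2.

Timeline: | J3 0-8 | idle 8-9 | J1 9-14 | J4 14-18 | J2 18-29 |
Completion: J1=14  J2=29  J3=8  J4=18
Turnaround(J2) = completion − arrival = 29 − 11 = 18

18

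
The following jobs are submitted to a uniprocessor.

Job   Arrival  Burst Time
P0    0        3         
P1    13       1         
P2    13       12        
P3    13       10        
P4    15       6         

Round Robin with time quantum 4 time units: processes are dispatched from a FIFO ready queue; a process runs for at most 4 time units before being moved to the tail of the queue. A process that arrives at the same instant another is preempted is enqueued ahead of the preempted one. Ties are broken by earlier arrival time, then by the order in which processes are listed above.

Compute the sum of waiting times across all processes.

49

Gantt: | P0 0-3 | idle 3-13 | P1 13-14 | P2 14-18 | P3 18-22 | P4 22-26 | P2 26-30 | P3 30-34 | P4 34-36 | P2 36-40 | P3 40-42 |
Completion: P0=3  P1=14  P2=40  P3=42  P4=36
Waiting = turnaround − burst: P0=0, P1=0, P2=15, P3=19, P4=15
Total waiting = 0 + 0 + 15 + 19 + 15 = 49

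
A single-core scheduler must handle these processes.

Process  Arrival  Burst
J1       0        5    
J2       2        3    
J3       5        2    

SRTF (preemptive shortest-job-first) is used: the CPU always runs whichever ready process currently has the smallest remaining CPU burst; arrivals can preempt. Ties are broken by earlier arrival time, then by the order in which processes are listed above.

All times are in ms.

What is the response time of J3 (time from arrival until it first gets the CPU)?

Gantt: | J1 0-5 | J3 5-7 | J2 7-10 |
Completion: J1=5  J2=10  J3=7
Turnaround (C−A): J1=5  J2=8  J3=2
Response(J3) = first start − arrival = 5 − 5 = 0

0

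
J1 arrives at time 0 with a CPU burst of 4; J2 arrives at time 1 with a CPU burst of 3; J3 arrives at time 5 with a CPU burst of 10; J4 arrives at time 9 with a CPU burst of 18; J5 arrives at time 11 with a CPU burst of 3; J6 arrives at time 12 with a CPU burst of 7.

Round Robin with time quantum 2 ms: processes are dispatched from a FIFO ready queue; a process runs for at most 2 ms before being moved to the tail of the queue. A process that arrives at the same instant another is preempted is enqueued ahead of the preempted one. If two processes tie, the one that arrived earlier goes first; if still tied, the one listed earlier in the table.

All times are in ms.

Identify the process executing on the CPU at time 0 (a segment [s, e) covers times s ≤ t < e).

Timeline: | J1 0-2 | J2 2-4 | J1 4-6 | J2 6-7 | J3 7-9 | J4 9-11 | J3 11-13 | J5 13-15 | J4 15-17 | J6 17-19 | J3 19-21 | J5 21-22 | J4 22-24 | J6 24-26 | J3 26-28 | J4 28-30 | J6 30-32 | J3 32-34 | J4 34-36 | J6 36-37 | J4 37-45 |
Completion: J1=6  J2=7  J3=34  J4=45  J5=22  J6=37

J1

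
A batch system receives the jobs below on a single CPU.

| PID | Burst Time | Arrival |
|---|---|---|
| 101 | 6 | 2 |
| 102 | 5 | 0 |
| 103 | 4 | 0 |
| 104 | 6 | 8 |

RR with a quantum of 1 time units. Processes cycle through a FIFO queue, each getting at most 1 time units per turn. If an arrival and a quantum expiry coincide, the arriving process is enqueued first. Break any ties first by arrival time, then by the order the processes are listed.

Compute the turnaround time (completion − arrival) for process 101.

Schedule: | 102 0-1 | 103 1-2 | 102 2-3 | 101 3-4 | 103 4-5 | 102 5-6 | 101 6-7 | 103 7-8 | 102 8-9 | 101 9-10 | 104 10-11 | 103 11-12 | 102 12-13 | 101 13-14 | 104 14-15 | 101 15-16 | 104 16-17 | 101 17-18 | 104 18-21 |
Completion: 101=18  102=13  103=12  104=21
Turnaround (C−A): 101=16  102=13  103=12  104=13
Turnaround(101) = completion − arrival = 18 − 2 = 16

16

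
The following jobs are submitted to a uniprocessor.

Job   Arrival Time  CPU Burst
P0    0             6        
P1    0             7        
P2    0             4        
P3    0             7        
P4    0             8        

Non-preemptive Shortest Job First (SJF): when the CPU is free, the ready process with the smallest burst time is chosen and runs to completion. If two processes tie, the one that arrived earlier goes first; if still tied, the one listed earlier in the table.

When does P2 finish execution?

4

Gantt: | P2 0-4 | P0 4-10 | P1 10-17 | P3 17-24 | P4 24-32 |
Completion: P0=10  P1=17  P2=4  P3=24  P4=32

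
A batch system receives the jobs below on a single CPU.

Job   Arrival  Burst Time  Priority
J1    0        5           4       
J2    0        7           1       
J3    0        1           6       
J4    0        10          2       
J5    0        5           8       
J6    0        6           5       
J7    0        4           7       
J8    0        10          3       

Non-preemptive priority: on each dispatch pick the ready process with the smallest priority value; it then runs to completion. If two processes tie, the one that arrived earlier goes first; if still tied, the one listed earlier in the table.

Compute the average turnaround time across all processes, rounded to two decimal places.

31.38

Timeline: | J2 0-7 | J4 7-17 | J8 17-27 | J1 27-32 | J6 32-38 | J3 38-39 | J7 39-43 | J5 43-48 |
Completion: J1=32  J2=7  J3=39  J4=17  J5=48  J6=38  J7=43  J8=27
Turnaround (C−A): J1=32  J2=7  J3=39  J4=17  J5=48  J6=38  J7=43  J8=27
Turnaround times: J1=32, J2=7, J3=39, J4=17, J5=48, J6=38, J7=43, J8=27
Average turnaround = (32+7+39+17+48+38+43+27) / 8 = 251/8 = 31.38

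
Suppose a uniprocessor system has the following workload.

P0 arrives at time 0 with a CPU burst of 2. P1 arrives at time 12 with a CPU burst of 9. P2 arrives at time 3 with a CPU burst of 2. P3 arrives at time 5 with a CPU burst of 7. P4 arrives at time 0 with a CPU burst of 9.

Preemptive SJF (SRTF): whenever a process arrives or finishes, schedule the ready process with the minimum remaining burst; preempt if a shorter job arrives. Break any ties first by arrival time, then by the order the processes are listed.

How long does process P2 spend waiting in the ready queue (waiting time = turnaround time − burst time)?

Gantt: | P0 0-2 | P4 2-3 | P2 3-5 | P3 5-12 | P4 12-20 | P1 20-29 |
Completion: P0=2  P1=29  P2=5  P3=12  P4=20
Waiting(P2) = turnaround − burst = 2 − 2 = 0

0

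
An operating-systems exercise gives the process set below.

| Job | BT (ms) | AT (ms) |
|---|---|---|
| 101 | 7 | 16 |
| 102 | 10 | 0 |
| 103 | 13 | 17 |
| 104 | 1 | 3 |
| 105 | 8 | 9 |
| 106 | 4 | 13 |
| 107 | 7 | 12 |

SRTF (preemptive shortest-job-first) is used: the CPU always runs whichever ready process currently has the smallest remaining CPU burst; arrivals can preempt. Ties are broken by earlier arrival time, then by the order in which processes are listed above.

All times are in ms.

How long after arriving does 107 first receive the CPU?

Timeline: | 102 0-3 | 104 3-4 | 102 4-11 | 105 11-13 | 106 13-17 | 105 17-23 | 107 23-30 | 101 30-37 | 103 37-50 |
Completion: 101=37  102=11  103=50  104=4  105=23  106=17  107=30
Turnaround (C−A): 101=21  102=11  103=33  104=1  105=14  106=4  107=18
Response(107) = first start − arrival = 23 − 12 = 11

11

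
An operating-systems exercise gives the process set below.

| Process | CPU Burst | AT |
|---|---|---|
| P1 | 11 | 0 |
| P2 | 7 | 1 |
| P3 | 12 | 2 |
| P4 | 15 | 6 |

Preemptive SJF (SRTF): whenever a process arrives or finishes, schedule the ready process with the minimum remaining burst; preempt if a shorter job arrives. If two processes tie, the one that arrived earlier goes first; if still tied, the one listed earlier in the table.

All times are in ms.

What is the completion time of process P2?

Timeline: | P1 0-1 | P2 1-8 | P1 8-18 | P3 18-30 | P4 30-45 |
Completion: P1=18  P2=8  P3=30  P4=45
Turnaround (C−A): P1=18  P2=7  P3=28  P4=39

8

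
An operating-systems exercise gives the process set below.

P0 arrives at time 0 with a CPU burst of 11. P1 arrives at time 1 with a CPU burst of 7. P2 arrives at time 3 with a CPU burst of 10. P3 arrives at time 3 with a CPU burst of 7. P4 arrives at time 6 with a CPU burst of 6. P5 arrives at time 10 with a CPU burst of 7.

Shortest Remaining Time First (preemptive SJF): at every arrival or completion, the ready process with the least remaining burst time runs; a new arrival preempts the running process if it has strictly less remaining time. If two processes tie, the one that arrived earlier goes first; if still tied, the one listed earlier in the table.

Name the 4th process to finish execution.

P5

Timeline: | P0 0-1 | P1 1-8 | P4 8-14 | P3 14-21 | P5 21-28 | P0 28-38 | P2 38-48 |
Completion: P0=38  P1=8  P2=48  P3=21  P4=14  P5=28
Finish order: P1 → P4 → P3 → P5 → P0 → P2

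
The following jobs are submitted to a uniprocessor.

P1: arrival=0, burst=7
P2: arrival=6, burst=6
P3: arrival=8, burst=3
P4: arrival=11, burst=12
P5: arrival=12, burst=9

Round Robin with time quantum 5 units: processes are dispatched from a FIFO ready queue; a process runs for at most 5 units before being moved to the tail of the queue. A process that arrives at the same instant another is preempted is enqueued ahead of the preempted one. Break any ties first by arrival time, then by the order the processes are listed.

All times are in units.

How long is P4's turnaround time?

26

Schedule: | P1 0-7 | P2 7-12 | P3 12-15 | P4 15-20 | P5 20-25 | P2 25-26 | P4 26-31 | P5 31-35 | P4 35-37 |
Completion: P1=7  P2=26  P3=15  P4=37  P5=35
Turnaround (C−A): P1=7  P2=20  P3=7  P4=26  P5=23
Turnaround(P4) = completion − arrival = 37 − 11 = 26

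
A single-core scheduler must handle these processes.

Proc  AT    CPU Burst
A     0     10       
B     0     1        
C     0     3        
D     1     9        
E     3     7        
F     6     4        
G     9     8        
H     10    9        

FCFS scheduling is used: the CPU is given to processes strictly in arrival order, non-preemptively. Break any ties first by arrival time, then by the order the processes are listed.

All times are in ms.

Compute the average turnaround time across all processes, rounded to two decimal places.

Gantt: | A 0-10 | B 10-11 | C 11-14 | D 14-23 | E 23-30 | F 30-34 | G 34-42 | H 42-51 |
Completion: A=10  B=11  C=14  D=23  E=30  F=34  G=42  H=51
Turnaround (C−A): A=10  B=11  C=14  D=22  E=27  F=28  G=33  H=41
Turnaround times: A=10, B=11, C=14, D=22, E=27, F=28, G=33, H=41
Average turnaround = (10+11+14+22+27+28+33+41) / 8 = 186/8 = 23.25

23.25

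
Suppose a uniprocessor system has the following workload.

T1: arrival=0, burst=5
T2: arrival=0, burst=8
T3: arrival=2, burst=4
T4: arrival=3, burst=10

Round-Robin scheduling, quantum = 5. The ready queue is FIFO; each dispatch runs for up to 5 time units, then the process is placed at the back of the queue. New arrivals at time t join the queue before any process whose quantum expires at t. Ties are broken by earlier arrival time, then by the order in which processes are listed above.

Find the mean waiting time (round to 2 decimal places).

9.00

Schedule: | T1 0-5 | T2 5-10 | T3 10-14 | T4 14-19 | T2 19-22 | T4 22-27 |
Completion: T1=5  T2=22  T3=14  T4=27
Turnaround (C−A): T1=5  T2=22  T3=12  T4=24
Waiting times: T1=0, T2=14, T3=8, T4=14
Average waiting = (0+14+8+14) / 4 = 36/4 = 9.00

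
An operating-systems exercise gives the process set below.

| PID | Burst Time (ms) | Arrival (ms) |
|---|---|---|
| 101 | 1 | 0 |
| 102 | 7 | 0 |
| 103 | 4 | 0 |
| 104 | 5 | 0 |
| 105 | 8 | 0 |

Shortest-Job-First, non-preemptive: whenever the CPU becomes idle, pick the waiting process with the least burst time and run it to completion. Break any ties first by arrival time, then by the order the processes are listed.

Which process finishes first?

Timeline: | 101 0-1 | 103 1-5 | 104 5-10 | 102 10-17 | 105 17-25 |
Completion: 101=1  102=17  103=5  104=10  105=25
Turnaround (C−A): 101=1  102=17  103=5  104=10  105=25
Finish order: 101 → 103 → 104 → 102 → 105

101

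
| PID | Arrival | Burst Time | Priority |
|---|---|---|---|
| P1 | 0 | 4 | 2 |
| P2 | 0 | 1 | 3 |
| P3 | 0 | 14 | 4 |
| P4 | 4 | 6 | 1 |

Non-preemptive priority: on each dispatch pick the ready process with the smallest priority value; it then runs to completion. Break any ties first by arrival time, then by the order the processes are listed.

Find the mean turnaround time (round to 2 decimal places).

11.50

Schedule: | P1 0-4 | P4 4-10 | P2 10-11 | P3 11-25 |
Completion: P1=4  P2=11  P3=25  P4=10
Turnaround times: P1=4, P2=11, P3=25, P4=6
Average turnaround = (4+11+25+6) / 4 = 46/4 = 11.50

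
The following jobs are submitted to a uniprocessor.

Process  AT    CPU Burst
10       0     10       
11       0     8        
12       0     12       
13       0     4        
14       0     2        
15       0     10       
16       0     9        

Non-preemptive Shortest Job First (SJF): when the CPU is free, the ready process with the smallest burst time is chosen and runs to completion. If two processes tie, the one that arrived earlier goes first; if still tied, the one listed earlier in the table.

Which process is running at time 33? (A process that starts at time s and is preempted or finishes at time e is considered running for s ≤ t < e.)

15

Timeline: | 14 0-2 | 13 2-6 | 11 6-14 | 16 14-23 | 10 23-33 | 15 33-43 | 12 43-55 |
Completion: 10=33  11=14  12=55  13=6  14=2  15=43  16=23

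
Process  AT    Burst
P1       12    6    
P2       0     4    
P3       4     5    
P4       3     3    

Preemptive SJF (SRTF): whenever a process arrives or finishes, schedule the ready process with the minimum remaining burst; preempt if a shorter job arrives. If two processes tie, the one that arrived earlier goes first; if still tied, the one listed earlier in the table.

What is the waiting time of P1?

Gantt: | P2 0-4 | P4 4-7 | P3 7-12 | P1 12-18 |
Completion: P1=18  P2=4  P3=12  P4=7
Waiting(P1) = turnaround − burst = 6 − 6 = 0

0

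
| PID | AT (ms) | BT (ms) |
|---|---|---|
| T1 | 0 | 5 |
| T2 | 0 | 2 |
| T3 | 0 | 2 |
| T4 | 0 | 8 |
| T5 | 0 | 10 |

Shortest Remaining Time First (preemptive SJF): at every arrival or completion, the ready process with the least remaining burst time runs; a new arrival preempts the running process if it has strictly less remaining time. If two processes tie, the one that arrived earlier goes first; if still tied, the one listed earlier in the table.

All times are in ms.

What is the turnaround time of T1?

9

Schedule: | T2 0-2 | T3 2-4 | T1 4-9 | T4 9-17 | T5 17-27 |
Completion: T1=9  T2=2  T3=4  T4=17  T5=27
Turnaround (C−A): T1=9  T2=2  T3=4  T4=17  T5=27
Turnaround(T1) = completion − arrival = 9 − 0 = 9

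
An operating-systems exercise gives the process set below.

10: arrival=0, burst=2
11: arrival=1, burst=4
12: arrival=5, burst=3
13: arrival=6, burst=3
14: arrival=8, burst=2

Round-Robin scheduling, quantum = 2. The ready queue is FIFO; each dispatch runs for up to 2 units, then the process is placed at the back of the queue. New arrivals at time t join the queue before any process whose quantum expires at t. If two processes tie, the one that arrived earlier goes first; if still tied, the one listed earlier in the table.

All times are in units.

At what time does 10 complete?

Schedule: | 10 0-2 | 11 2-6 | 12 6-8 | 13 8-10 | 14 10-12 | 12 12-13 | 13 13-14 |
Completion: 10=2  11=6  12=13  13=14  14=12
Turnaround (C−A): 10=2  11=5  12=8  13=8  14=4

2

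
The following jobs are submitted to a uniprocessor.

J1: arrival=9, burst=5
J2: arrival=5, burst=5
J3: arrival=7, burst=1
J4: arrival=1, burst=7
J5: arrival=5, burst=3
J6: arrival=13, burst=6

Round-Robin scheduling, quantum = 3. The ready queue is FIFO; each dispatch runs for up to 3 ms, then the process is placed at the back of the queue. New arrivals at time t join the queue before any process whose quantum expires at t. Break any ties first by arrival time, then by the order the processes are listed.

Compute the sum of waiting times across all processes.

Gantt: | idle 0-1 | J4 1-7 | J2 7-10 | J5 10-13 | J3 13-14 | J4 14-15 | J1 15-18 | J2 18-20 | J6 20-23 | J1 23-25 | J6 25-28 |
Completion: J1=25  J2=20  J3=14  J4=15  J5=13  J6=28
Turnaround (C−A): J1=16  J2=15  J3=7  J4=14  J5=8  J6=15
Waiting = turnaround − burst: J1=11, J2=10, J3=6, J4=7, J5=5, J6=9
Total waiting = 11 + 10 + 6 + 7 + 5 + 9 = 48

48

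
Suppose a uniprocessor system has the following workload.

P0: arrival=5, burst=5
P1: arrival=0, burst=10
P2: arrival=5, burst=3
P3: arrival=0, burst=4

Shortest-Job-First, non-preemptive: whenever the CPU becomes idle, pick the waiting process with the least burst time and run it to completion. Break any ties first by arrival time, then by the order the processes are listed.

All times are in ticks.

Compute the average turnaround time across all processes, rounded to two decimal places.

11.75

Timeline: | P3 0-4 | P1 4-14 | P2 14-17 | P0 17-22 |
Completion: P0=22  P1=14  P2=17  P3=4
Turnaround (C−A): P0=17  P1=14  P2=12  P3=4
Turnaround times: P0=17, P1=14, P2=12, P3=4
Average turnaround = (17+14+12+4) / 4 = 47/4 = 11.75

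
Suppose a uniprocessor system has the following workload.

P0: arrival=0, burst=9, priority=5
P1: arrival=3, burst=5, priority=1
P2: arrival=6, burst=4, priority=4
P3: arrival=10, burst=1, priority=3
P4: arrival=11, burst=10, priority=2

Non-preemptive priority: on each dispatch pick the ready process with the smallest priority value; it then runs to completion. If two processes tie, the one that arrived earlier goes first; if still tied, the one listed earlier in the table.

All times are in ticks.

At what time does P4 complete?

24

Gantt: | P0 0-9 | P1 9-14 | P4 14-24 | P3 24-25 | P2 25-29 |
Completion: P0=9  P1=14  P2=29  P3=25  P4=24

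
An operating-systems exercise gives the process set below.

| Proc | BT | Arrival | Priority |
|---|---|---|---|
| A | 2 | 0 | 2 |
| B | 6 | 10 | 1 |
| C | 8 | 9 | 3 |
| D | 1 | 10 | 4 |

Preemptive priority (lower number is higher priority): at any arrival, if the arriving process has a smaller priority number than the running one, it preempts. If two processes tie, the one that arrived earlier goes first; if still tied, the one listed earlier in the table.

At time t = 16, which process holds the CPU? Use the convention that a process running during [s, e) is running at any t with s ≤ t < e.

C

Timeline: | A 0-2 | idle 2-9 | C 9-10 | B 10-16 | C 16-23 | D 23-24 |
Completion: A=2  B=16  C=23  D=24
Turnaround (C−A): A=2  B=6  C=14  D=14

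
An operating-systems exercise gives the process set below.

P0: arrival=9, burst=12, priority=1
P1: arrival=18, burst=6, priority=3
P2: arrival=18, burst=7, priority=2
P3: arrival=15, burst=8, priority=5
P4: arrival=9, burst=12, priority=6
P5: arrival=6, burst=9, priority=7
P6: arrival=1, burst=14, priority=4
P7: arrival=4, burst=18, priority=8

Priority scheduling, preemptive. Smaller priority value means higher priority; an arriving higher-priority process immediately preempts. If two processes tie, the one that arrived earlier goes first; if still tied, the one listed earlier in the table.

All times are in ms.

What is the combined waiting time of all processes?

221

Schedule: | idle 0-1 | P6 1-9 | P0 9-21 | P2 21-28 | P1 28-34 | P6 34-40 | P3 40-48 | P4 48-60 | P5 60-69 | P7 69-87 |
Completion: P0=21  P1=34  P2=28  P3=48  P4=60  P5=69  P6=40  P7=87
Waiting = turnaround − burst: P0=0, P1=10, P2=3, P3=25, P4=39, P5=54, P6=25, P7=65
Total waiting = 0 + 10 + 3 + 25 + 39 + 54 + 25 + 65 = 221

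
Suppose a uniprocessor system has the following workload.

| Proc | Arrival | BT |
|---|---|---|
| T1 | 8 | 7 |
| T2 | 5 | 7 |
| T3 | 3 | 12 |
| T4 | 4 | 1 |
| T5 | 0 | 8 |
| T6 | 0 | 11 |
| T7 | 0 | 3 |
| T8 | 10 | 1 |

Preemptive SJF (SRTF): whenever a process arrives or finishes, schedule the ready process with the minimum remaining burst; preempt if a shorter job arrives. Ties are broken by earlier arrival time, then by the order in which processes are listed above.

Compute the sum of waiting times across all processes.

Timeline: | T7 0-3 | T5 3-4 | T4 4-5 | T5 5-10 | T8 10-11 | T5 11-13 | T2 13-20 | T1 20-27 | T6 27-38 | T3 38-50 |
Completion: T1=27  T2=20  T3=50  T4=5  T5=13  T6=38  T7=3  T8=11
Waiting = turnaround − burst: T1=12, T2=8, T3=35, T4=0, T5=5, T6=27, T7=0, T8=0
Total waiting = 12 + 8 + 35 + 0 + 5 + 27 + 0 + 0 = 87

87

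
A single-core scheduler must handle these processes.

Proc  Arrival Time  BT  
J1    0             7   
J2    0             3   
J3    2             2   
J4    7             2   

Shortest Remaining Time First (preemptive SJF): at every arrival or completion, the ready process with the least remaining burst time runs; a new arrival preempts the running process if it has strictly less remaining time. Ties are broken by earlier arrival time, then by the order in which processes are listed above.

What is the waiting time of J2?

Gantt: | J2 0-3 | J3 3-5 | J1 5-7 | J4 7-9 | J1 9-14 |
Completion: J1=14  J2=3  J3=5  J4=9
Turnaround (C−A): J1=14  J2=3  J3=3  J4=2
Waiting(J2) = turnaround − burst = 3 − 3 = 0

0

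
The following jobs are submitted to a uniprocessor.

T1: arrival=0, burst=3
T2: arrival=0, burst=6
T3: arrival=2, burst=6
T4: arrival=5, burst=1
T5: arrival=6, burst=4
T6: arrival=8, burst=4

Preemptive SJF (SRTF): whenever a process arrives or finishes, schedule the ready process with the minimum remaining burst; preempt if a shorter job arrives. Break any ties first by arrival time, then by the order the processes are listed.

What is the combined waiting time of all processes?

Schedule: | T1 0-3 | T2 3-5 | T4 5-6 | T2 6-10 | T5 10-14 | T6 14-18 | T3 18-24 |
Completion: T1=3  T2=10  T3=24  T4=6  T5=14  T6=18
Waiting = turnaround − burst: T1=0, T2=4, T3=16, T4=0, T5=4, T6=6
Total waiting = 0 + 4 + 16 + 0 + 4 + 6 = 30

30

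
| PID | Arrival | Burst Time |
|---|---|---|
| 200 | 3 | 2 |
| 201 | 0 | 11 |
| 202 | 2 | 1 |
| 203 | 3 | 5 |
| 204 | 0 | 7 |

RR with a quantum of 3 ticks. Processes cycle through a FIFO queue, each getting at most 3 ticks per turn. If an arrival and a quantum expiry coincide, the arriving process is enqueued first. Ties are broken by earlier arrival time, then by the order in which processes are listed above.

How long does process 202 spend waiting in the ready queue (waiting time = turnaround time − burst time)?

4

Gantt: | 201 0-3 | 204 3-6 | 202 6-7 | 200 7-9 | 203 9-12 | 201 12-15 | 204 15-18 | 203 18-20 | 201 20-23 | 204 23-24 | 201 24-26 |
Completion: 200=9  201=26  202=7  203=20  204=24
Waiting(202) = turnaround − burst = 5 − 1 = 4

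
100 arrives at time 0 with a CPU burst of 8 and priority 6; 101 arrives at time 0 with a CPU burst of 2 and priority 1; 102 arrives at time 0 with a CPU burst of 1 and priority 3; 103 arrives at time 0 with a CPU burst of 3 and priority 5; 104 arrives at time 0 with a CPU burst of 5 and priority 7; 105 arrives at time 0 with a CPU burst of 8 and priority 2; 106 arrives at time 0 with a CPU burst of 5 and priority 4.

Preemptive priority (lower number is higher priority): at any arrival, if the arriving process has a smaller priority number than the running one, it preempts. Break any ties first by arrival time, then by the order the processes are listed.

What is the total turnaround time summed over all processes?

Timeline: | 101 0-2 | 105 2-10 | 102 10-11 | 106 11-16 | 103 16-19 | 100 19-27 | 104 27-32 |
Completion: 100=27  101=2  102=11  103=19  104=32  105=10  106=16
Turnaround = completion − arrival: 100=27, 101=2, 102=11, 103=19, 104=32, 105=10, 106=16
Total turnaround = 27 + 2 + 11 + 19 + 32 + 10 + 16 = 117

117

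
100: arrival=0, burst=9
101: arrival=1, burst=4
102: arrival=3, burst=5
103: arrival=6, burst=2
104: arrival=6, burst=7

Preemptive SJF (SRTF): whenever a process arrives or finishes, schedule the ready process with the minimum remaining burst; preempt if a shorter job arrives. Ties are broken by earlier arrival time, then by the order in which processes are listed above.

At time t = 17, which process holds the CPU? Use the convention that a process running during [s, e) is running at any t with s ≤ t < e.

Gantt: | 100 0-1 | 101 1-5 | 102 5-6 | 103 6-8 | 102 8-12 | 104 12-19 | 100 19-27 |
Completion: 100=27  101=5  102=12  103=8  104=19
Turnaround (C−A): 100=27  101=4  102=9  103=2  104=13

104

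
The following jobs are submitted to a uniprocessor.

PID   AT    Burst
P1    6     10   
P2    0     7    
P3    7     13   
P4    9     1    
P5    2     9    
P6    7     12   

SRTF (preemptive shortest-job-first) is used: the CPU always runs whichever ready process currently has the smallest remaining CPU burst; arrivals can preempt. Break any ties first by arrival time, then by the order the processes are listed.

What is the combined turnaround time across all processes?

Timeline: | P2 0-7 | P5 7-9 | P4 9-10 | P5 10-17 | P1 17-27 | P6 27-39 | P3 39-52 |
Completion: P1=27  P2=7  P3=52  P4=10  P5=17  P6=39
Turnaround (C−A): P1=21  P2=7  P3=45  P4=1  P5=15  P6=32
Turnaround = completion − arrival: P1=21, P2=7, P3=45, P4=1, P5=15, P6=32
Total turnaround = 21 + 7 + 45 + 1 + 15 + 32 = 121

121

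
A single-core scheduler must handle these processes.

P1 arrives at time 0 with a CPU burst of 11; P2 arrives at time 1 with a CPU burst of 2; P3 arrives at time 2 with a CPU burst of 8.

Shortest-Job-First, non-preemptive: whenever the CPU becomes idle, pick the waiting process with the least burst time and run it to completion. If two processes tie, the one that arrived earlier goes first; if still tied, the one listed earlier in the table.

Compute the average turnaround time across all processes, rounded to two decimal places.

14.00

Schedule: | P1 0-11 | P2 11-13 | P3 13-21 |
Completion: P1=11  P2=13  P3=21
Turnaround times: P1=11, P2=12, P3=19
Average turnaround = (11+12+19) / 3 = 42/3 = 14.00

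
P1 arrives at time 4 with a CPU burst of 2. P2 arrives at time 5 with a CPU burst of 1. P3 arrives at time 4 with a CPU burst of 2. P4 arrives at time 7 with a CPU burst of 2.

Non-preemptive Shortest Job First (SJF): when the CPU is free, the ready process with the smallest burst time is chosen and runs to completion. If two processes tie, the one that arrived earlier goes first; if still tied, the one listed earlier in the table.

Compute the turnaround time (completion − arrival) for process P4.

4

Schedule: | idle 0-4 | P1 4-6 | P2 6-7 | P3 7-9 | P4 9-11 |
Completion: P1=6  P2=7  P3=9  P4=11
Turnaround (C−A): P1=2  P2=2  P3=5  P4=4
Turnaround(P4) = completion − arrival = 11 − 7 = 4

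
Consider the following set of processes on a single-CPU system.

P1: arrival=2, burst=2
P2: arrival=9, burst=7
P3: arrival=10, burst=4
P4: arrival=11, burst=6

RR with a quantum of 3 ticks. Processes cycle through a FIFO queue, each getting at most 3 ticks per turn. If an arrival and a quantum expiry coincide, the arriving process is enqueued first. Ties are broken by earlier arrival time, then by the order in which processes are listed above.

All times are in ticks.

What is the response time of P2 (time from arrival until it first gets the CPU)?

Timeline: | idle 0-2 | P1 2-4 | idle 4-9 | P2 9-12 | P3 12-15 | P4 15-18 | P2 18-21 | P3 21-22 | P4 22-25 | P2 25-26 |
Completion: P1=4  P2=26  P3=22  P4=25
Response(P2) = first start − arrival = 9 − 9 = 0

0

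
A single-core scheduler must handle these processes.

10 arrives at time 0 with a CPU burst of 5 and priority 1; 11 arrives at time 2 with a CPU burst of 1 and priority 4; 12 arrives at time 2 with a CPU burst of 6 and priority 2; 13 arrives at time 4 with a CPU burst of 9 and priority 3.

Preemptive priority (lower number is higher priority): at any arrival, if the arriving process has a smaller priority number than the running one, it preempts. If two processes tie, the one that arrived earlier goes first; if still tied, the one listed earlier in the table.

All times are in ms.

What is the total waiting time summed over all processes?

Gantt: | 10 0-5 | 12 5-11 | 13 11-20 | 11 20-21 |
Completion: 10=5  11=21  12=11  13=20
Turnaround (C−A): 10=5  11=19  12=9  13=16
Waiting = turnaround − burst: 10=0, 11=18, 12=3, 13=7
Total waiting = 0 + 18 + 3 + 7 = 28

28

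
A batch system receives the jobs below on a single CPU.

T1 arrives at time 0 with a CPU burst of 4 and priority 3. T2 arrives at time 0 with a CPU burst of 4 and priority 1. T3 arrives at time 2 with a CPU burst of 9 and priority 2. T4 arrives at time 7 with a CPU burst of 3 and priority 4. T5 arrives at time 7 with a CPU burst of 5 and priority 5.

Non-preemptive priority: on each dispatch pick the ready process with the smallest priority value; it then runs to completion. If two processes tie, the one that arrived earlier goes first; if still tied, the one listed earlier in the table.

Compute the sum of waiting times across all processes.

Timeline: | T2 0-4 | T3 4-13 | T1 13-17 | T4 17-20 | T5 20-25 |
Completion: T1=17  T2=4  T3=13  T4=20  T5=25
Turnaround (C−A): T1=17  T2=4  T3=11  T4=13  T5=18
Waiting = turnaround − burst: T1=13, T2=0, T3=2, T4=10, T5=13
Total waiting = 13 + 0 + 2 + 10 + 13 = 38

38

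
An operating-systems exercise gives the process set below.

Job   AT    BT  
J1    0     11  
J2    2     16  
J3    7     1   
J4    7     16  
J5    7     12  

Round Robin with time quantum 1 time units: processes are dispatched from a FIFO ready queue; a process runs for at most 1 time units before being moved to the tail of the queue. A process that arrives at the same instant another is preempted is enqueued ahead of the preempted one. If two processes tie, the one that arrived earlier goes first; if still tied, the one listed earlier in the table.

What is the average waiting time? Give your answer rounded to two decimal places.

Gantt: | J1 0-2 | J2 2-3 | J1 3-4 | J2 4-5 | J1 5-6 | J2 6-7 | J1 7-8 | J3 8-9 | J4 9-10 | J5 10-11 | J2 11-12 | J1 12-13 | J4 13-14 | J5 14-15 | J2 15-16 | J1 16-17 | J4 17-18 | J5 18-19 | J2 19-20 | J1 20-21 | J4 21-22 | J5 22-23 | J2 23-24 | J1 24-25 | J4 25-26 | J5 26-27 | J2 27-28 | J1 28-29 | J4 29-30 | J5 30-31 | J2 31-32 | J1 32-33 | J4 33-34 | J5 34-35 | J2 35-36 | J4 36-37 | J5 37-38 | J2 38-39 | J4 39-40 | J5 40-41 | J2 41-42 | J4 42-43 | J5 43-44 | J2 44-45 | J4 45-46 | J5 46-47 | J2 47-48 | J4 48-49 | J5 49-50 | J2 50-51 | J4 51-52 | J2 52-53 | J4 53-56 |
Completion: J1=33  J2=53  J3=9  J4=56  J5=50
Waiting times: J1=22, J2=35, J3=1, J4=33, J5=31
Average waiting = (22+35+1+33+31) / 5 = 122/5 = 24.40

24.40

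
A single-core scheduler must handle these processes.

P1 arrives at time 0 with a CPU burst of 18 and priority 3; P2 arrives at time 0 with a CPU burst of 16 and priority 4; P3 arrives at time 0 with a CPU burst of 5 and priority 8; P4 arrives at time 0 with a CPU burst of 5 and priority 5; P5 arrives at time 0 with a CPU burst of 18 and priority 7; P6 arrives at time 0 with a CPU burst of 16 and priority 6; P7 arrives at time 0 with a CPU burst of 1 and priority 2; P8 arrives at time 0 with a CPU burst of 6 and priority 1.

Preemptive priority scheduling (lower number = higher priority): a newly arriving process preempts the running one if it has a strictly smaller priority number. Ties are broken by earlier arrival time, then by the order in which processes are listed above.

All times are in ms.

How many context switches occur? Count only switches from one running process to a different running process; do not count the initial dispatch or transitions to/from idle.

7

Timeline: | P8 0-6 | P7 6-7 | P1 7-25 | P2 25-41 | P4 41-46 | P6 46-62 | P5 62-80 | P3 80-85 |
Completion: P1=25  P2=41  P3=85  P4=46  P5=80  P6=62  P7=7  P8=6
Turnaround (C−A): P1=25  P2=41  P3=85  P4=46  P5=80  P6=62  P7=7  P8=6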